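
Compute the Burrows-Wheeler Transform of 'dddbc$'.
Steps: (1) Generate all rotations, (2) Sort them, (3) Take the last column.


Rotations (sorted):
  0: $dddbc -> last char: c
  1: bc$ddd -> last char: d
  2: c$dddb -> last char: b
  3: dbc$dd -> last char: d
  4: ddbc$d -> last char: d
  5: dddbc$ -> last char: $


BWT = cdbdd$


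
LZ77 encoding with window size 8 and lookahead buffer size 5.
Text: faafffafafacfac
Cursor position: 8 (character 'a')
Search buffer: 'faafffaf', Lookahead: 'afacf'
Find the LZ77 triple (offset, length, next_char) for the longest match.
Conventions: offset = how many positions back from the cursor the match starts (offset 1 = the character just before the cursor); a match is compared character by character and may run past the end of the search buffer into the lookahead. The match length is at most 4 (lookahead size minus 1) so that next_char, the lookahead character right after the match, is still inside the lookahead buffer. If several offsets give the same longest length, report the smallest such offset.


Try each offset into the search buffer:
  offset=1 (pos 7, char 'f'): match length 0
  offset=2 (pos 6, char 'a'): match length 3
  offset=3 (pos 5, char 'f'): match length 0
  offset=4 (pos 4, char 'f'): match length 0
  offset=5 (pos 3, char 'f'): match length 0
  offset=6 (pos 2, char 'a'): match length 2
  offset=7 (pos 1, char 'a'): match length 1
  offset=8 (pos 0, char 'f'): match length 0
Longest match has length 3 at offset 2.
next_char = character at position 8 + 3 = 11 -> 'c'

Best match: offset=2, length=3 (matching 'afa' starting at position 6)
LZ77 triple: (2, 3, 'c')


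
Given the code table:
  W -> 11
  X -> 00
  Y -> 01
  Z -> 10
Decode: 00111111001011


Decoding:
00 -> X
11 -> W
11 -> W
11 -> W
00 -> X
10 -> Z
11 -> W


Result: XWWWXZW


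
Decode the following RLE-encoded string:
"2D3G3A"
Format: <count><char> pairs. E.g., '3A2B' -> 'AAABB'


Expanding each <count><char> pair:
  2D -> 'DD'
  3G -> 'GGG'
  3A -> 'AAA'

Decoded = DDGGGAAA


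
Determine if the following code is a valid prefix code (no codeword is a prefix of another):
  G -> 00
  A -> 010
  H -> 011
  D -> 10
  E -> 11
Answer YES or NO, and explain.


Checking each pair (does one codeword prefix another?):
  G='00' vs A='010': no prefix
  G='00' vs H='011': no prefix
  G='00' vs D='10': no prefix
  G='00' vs E='11': no prefix
  A='010' vs G='00': no prefix
  A='010' vs H='011': no prefix
  A='010' vs D='10': no prefix
  A='010' vs E='11': no prefix
  H='011' vs G='00': no prefix
  H='011' vs A='010': no prefix
  H='011' vs D='10': no prefix
  H='011' vs E='11': no prefix
  D='10' vs G='00': no prefix
  D='10' vs A='010': no prefix
  D='10' vs H='011': no prefix
  D='10' vs E='11': no prefix
  E='11' vs G='00': no prefix
  E='11' vs A='010': no prefix
  E='11' vs H='011': no prefix
  E='11' vs D='10': no prefix
No violation found over all pairs.

YES -- this is a valid prefix code. No codeword is a prefix of any other codeword.


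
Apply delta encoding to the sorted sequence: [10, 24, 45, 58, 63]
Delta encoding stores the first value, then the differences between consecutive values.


First value: 10
Deltas:
  24 - 10 = 14
  45 - 24 = 21
  58 - 45 = 13
  63 - 58 = 5


Delta encoded: [10, 14, 21, 13, 5]


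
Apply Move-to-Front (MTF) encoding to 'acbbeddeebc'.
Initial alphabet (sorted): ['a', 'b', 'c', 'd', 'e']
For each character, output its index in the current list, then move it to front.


MTF encoding:
'a': index 0 in ['a', 'b', 'c', 'd', 'e'] -> ['a', 'b', 'c', 'd', 'e']
'c': index 2 in ['a', 'b', 'c', 'd', 'e'] -> ['c', 'a', 'b', 'd', 'e']
'b': index 2 in ['c', 'a', 'b', 'd', 'e'] -> ['b', 'c', 'a', 'd', 'e']
'b': index 0 in ['b', 'c', 'a', 'd', 'e'] -> ['b', 'c', 'a', 'd', 'e']
'e': index 4 in ['b', 'c', 'a', 'd', 'e'] -> ['e', 'b', 'c', 'a', 'd']
'd': index 4 in ['e', 'b', 'c', 'a', 'd'] -> ['d', 'e', 'b', 'c', 'a']
'd': index 0 in ['d', 'e', 'b', 'c', 'a'] -> ['d', 'e', 'b', 'c', 'a']
'e': index 1 in ['d', 'e', 'b', 'c', 'a'] -> ['e', 'd', 'b', 'c', 'a']
'e': index 0 in ['e', 'd', 'b', 'c', 'a'] -> ['e', 'd', 'b', 'c', 'a']
'b': index 2 in ['e', 'd', 'b', 'c', 'a'] -> ['b', 'e', 'd', 'c', 'a']
'c': index 3 in ['b', 'e', 'd', 'c', 'a'] -> ['c', 'b', 'e', 'd', 'a']


Output: [0, 2, 2, 0, 4, 4, 0, 1, 0, 2, 3]


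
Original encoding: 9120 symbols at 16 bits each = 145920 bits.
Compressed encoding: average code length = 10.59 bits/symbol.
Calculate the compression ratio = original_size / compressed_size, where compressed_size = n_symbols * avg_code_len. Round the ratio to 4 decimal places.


original_size = n_symbols * orig_bits = 9120 * 16 = 145920 bits
compressed_size = n_symbols * avg_code_len = 9120 * 10.59 = 96580.8 bits
ratio = original_size / compressed_size = 145920 / 96580.8 = 1.5109

Compression ratio = 1.5109


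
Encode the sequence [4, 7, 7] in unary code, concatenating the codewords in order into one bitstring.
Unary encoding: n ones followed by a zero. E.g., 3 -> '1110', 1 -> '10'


Encode each number as n ones followed by a terminating 0:
  4 -> 11110 (5 bits)
  7 -> 11111110 (8 bits)
  7 -> 11111110 (8 bits)
Total length = 5 + 8 + 8 = 21 bits.

Unary([4, 7, 7]) = 111101111111011111110 (21 bits)


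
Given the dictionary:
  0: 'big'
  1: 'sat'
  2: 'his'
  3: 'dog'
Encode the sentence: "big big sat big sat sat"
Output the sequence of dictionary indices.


Look up each word in the dictionary:
  'big' -> 0
  'big' -> 0
  'sat' -> 1
  'big' -> 0
  'sat' -> 1
  'sat' -> 1

Encoded: [0, 0, 1, 0, 1, 1]


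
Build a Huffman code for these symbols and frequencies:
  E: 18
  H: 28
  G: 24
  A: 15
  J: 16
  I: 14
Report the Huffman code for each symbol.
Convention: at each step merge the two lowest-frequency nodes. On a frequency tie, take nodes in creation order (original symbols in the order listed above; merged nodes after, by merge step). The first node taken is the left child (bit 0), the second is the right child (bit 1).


Huffman tree construction:
Step 1: Merge I(14) + A(15) = 29
Step 2: Merge J(16) + E(18) = 34
Step 3: Merge G(24) + H(28) = 52
Step 4: Merge (I+A)(29) + (J+E)(34) = 63
Step 5: Merge (G+H)(52) + ((I+A)+(J+E))(63) = 115
Read each symbol's code off the tree from the root (left child = 0, right child = 1).

Codes:
  E: 111 (length 3)
  H: 01 (length 2)
  G: 00 (length 2)
  A: 101 (length 3)
  J: 110 (length 3)
  I: 100 (length 3)
Average code length: 293/115 = 2.5478 bits/symbol


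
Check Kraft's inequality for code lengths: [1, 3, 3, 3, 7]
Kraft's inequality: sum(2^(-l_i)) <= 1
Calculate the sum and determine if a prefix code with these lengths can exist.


Sum = 2^(-1) + 2^(-3) + 2^(-3) + 2^(-3) + 2^(-7)
    = 0.5 + 0.125 + 0.125 + 0.125 + 0.0078125
    = 113/128 = 0.8828125
Since 0.8828125 <= 1, Kraft's inequality IS satisfied.
A prefix code with these lengths CAN exist.

Kraft sum = 0.8828125. Satisfied.


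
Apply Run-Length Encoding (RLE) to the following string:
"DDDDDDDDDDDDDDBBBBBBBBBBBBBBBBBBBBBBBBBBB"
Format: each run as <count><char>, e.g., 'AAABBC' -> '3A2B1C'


Scanning runs left to right:
  i=0: run of 'D' x 14 -> '14D'
  i=14: run of 'B' x 27 -> '27B'

RLE = 14D27B


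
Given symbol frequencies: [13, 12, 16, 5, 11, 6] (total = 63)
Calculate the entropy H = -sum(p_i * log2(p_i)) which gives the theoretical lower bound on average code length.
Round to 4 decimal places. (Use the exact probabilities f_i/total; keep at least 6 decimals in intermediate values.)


Per-symbol terms -p_i * log2(p_i) with p_i = f_i/63:
  p = 13/63 = 0.206349: log2(p) = -2.276840, -p*log2(p) = 0.469824
  p = 12/63 = 0.190476: log2(p) = -2.392317, -p*log2(p) = 0.455680
  p = 16/63 = 0.253968: log2(p) = -1.977280, -p*log2(p) = 0.502166
  p = 5/63 = 0.079365: log2(p) = -3.655352, -p*log2(p) = 0.290107
  p = 11/63 = 0.174603: log2(p) = -2.517848, -p*log2(p) = 0.439624
  p = 6/63 = 0.095238: log2(p) = -3.392317, -p*log2(p) = 0.323078
H = 0.469824 + 0.455680 + 0.502166 + 0.290107 + 0.439624 + 0.323078 = 2.480479

H = 2.4805 bits/symbol


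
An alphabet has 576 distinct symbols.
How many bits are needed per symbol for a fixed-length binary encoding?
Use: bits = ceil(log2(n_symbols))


log2(576) = 9.1699
Bracket: 2^9 = 512 < 576 <= 2^10 = 1024
So ceil(log2(576)) = 10

bits = ceil(log2(576)) = ceil(9.1699) = 10 bits


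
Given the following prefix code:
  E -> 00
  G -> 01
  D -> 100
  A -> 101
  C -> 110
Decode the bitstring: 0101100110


Decoding step by step:
Bits 01 -> G
Bits 01 -> G
Bits 100 -> D
Bits 110 -> C


Decoded message: GGDC


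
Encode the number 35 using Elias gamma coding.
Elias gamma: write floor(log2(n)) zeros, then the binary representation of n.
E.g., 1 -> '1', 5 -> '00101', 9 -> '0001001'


num_bits = floor(log2(35)) + 1 = 6
leading_zeros = num_bits - 1 = 5
binary(35) = 100011

Elias gamma(35) = '00000' + '100011' = 00000100011 (11 bits)


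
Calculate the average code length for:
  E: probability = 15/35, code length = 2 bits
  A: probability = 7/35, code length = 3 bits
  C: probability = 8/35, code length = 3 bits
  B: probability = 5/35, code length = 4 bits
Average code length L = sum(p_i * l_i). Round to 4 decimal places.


Weighted contributions p_i * l_i:
  E: (15/35) * 2 = 30/35
  A: (7/35) * 3 = 21/35
  C: (8/35) * 3 = 24/35
  B: (5/35) * 4 = 20/35
Sum = (30 + 21 + 24 + 20)/35 = 95/35

L = 95/35 = 2.7143 bits/symbol


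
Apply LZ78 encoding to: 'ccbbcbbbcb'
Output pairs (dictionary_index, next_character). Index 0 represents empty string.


LZ78 encoding steps:
Dictionary: {0: ''}
Step 1: w='' (idx 0), next='c' -> output (0, 'c'), add 'c' as idx 1
Step 2: w='c' (idx 1), next='b' -> output (1, 'b'), add 'cb' as idx 2
Step 3: w='' (idx 0), next='b' -> output (0, 'b'), add 'b' as idx 3
Step 4: w='cb' (idx 2), next='b' -> output (2, 'b'), add 'cbb' as idx 4
Step 5: w='b' (idx 3), next='c' -> output (3, 'c'), add 'bc' as idx 5
Step 6: w='b' (idx 3), end of input -> output (3, '')


Encoded: [(0, 'c'), (1, 'b'), (0, 'b'), (2, 'b'), (3, 'c'), (3, '')]


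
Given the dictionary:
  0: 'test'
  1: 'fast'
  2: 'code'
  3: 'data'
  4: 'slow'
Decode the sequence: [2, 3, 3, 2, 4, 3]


Look up each index in the dictionary:
  2 -> 'code'
  3 -> 'data'
  3 -> 'data'
  2 -> 'code'
  4 -> 'slow'
  3 -> 'data'

Decoded: "code data data code slow data"


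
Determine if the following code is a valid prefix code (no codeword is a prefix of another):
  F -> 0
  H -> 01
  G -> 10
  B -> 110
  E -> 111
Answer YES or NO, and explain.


Checking each pair (does one codeword prefix another?):
  F='0' vs H='01': prefix -- VIOLATION

NO -- this is NOT a valid prefix code. F (0) is a prefix of H (01).


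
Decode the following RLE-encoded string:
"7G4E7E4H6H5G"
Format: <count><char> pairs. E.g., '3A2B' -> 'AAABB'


Expanding each <count><char> pair:
  7G -> 'GGGGGGG'
  4E -> 'EEEE'
  7E -> 'EEEEEEE'
  4H -> 'HHHH'
  6H -> 'HHHHHH'
  5G -> 'GGGGG'

Decoded = GGGGGGGEEEEEEEEEEEHHHHHHHHHHGGGGG


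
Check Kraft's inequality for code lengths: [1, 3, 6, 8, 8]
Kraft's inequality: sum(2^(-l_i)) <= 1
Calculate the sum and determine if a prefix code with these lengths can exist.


Sum = 2^(-1) + 2^(-3) + 2^(-6) + 2^(-8) + 2^(-8)
    = 0.5 + 0.125 + 0.015625 + 0.00390625 + 0.00390625
    = 166/256 = 0.6484375
Since 0.6484375 <= 1, Kraft's inequality IS satisfied.
A prefix code with these lengths CAN exist.

Kraft sum = 0.6484375. Satisfied.


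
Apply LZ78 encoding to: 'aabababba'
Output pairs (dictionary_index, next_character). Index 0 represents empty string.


LZ78 encoding steps:
Dictionary: {0: ''}
Step 1: w='' (idx 0), next='a' -> output (0, 'a'), add 'a' as idx 1
Step 2: w='a' (idx 1), next='b' -> output (1, 'b'), add 'ab' as idx 2
Step 3: w='ab' (idx 2), next='a' -> output (2, 'a'), add 'aba' as idx 3
Step 4: w='' (idx 0), next='b' -> output (0, 'b'), add 'b' as idx 4
Step 5: w='b' (idx 4), next='a' -> output (4, 'a'), add 'ba' as idx 5


Encoded: [(0, 'a'), (1, 'b'), (2, 'a'), (0, 'b'), (4, 'a')]


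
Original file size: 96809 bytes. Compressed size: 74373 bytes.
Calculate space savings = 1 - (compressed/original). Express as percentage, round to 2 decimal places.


ratio = compressed/original = 74373/96809 = 0.768245
savings = 1 - ratio = 1 - 0.768245 = 0.231755
as a percentage: 0.231755 * 100 = 23.18%

Space savings = 1 - 74373/96809 = 23.18%


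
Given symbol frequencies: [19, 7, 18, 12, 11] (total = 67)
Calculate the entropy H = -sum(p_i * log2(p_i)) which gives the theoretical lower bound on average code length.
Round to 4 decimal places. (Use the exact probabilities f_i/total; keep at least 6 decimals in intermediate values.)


Per-symbol terms -p_i * log2(p_i) with p_i = f_i/67:
  p = 19/67 = 0.283582: log2(p) = -1.818162, -p*log2(p) = 0.515598
  p = 7/67 = 0.104478: log2(p) = -3.258734, -p*log2(p) = 0.340465
  p = 18/67 = 0.268657: log2(p) = -1.896164, -p*log2(p) = 0.509417
  p = 12/67 = 0.179104: log2(p) = -2.481127, -p*log2(p) = 0.444381
  p = 11/67 = 0.164179: log2(p) = -2.606658, -p*log2(p) = 0.427959
H = 0.515598 + 0.340465 + 0.509417 + 0.444381 + 0.427959 = 2.237820

H = 2.2378 bits/symbol


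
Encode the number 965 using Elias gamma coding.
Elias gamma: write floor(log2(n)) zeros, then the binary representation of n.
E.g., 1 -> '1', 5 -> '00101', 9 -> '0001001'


num_bits = floor(log2(965)) + 1 = 10
leading_zeros = num_bits - 1 = 9
binary(965) = 1111000101

Elias gamma(965) = '000000000' + '1111000101' = 0000000001111000101 (19 bits)


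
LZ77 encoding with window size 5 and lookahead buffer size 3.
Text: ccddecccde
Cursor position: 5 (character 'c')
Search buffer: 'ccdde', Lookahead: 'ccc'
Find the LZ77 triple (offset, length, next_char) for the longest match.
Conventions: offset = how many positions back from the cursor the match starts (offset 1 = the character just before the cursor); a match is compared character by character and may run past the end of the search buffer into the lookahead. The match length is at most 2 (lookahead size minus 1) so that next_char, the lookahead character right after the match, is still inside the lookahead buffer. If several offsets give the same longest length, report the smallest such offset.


Try each offset into the search buffer:
  offset=1 (pos 4, char 'e'): match length 0
  offset=2 (pos 3, char 'd'): match length 0
  offset=3 (pos 2, char 'd'): match length 0
  offset=4 (pos 1, char 'c'): match length 1
  offset=5 (pos 0, char 'c'): match length 2
Longest match has length 2 at offset 5.
next_char = character at position 5 + 2 = 7 -> 'c'

Best match: offset=5, length=2 (matching 'cc' starting at position 0)
LZ77 triple: (5, 2, 'c')


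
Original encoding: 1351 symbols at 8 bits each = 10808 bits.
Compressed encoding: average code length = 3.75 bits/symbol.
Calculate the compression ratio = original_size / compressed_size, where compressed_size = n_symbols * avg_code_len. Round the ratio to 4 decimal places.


original_size = n_symbols * orig_bits = 1351 * 8 = 10808 bits
compressed_size = n_symbols * avg_code_len = 1351 * 3.75 = 5066.25 bits
ratio = original_size / compressed_size = 10808 / 5066.25 = 2.1333

Compression ratio = 2.1333


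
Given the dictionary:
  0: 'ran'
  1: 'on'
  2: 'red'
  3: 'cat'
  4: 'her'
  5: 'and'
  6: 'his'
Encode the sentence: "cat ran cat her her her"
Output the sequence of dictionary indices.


Look up each word in the dictionary:
  'cat' -> 3
  'ran' -> 0
  'cat' -> 3
  'her' -> 4
  'her' -> 4
  'her' -> 4

Encoded: [3, 0, 3, 4, 4, 4]


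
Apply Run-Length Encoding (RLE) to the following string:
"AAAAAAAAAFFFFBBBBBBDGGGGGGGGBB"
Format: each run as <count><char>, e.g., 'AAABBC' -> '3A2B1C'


Scanning runs left to right:
  i=0: run of 'A' x 9 -> '9A'
  i=9: run of 'F' x 4 -> '4F'
  i=13: run of 'B' x 6 -> '6B'
  i=19: run of 'D' x 1 -> '1D'
  i=20: run of 'G' x 8 -> '8G'
  i=28: run of 'B' x 2 -> '2B'

RLE = 9A4F6B1D8G2B


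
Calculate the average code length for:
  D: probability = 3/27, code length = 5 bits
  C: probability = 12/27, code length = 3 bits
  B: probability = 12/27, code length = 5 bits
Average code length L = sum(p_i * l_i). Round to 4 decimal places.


Weighted contributions p_i * l_i:
  D: (3/27) * 5 = 15/27
  C: (12/27) * 3 = 36/27
  B: (12/27) * 5 = 60/27
Sum = (15 + 36 + 60)/27 = 111/27

L = 111/27 = 4.1111 bits/symbol


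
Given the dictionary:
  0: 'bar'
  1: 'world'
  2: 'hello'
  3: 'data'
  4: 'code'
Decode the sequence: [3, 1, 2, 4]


Look up each index in the dictionary:
  3 -> 'data'
  1 -> 'world'
  2 -> 'hello'
  4 -> 'code'

Decoded: "data world hello code"


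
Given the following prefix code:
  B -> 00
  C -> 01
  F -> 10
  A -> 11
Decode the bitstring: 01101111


Decoding step by step:
Bits 01 -> C
Bits 10 -> F
Bits 11 -> A
Bits 11 -> A


Decoded message: CFAA


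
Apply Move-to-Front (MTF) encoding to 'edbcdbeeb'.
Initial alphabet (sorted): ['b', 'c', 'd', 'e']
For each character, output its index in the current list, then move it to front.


MTF encoding:
'e': index 3 in ['b', 'c', 'd', 'e'] -> ['e', 'b', 'c', 'd']
'd': index 3 in ['e', 'b', 'c', 'd'] -> ['d', 'e', 'b', 'c']
'b': index 2 in ['d', 'e', 'b', 'c'] -> ['b', 'd', 'e', 'c']
'c': index 3 in ['b', 'd', 'e', 'c'] -> ['c', 'b', 'd', 'e']
'd': index 2 in ['c', 'b', 'd', 'e'] -> ['d', 'c', 'b', 'e']
'b': index 2 in ['d', 'c', 'b', 'e'] -> ['b', 'd', 'c', 'e']
'e': index 3 in ['b', 'd', 'c', 'e'] -> ['e', 'b', 'd', 'c']
'e': index 0 in ['e', 'b', 'd', 'c'] -> ['e', 'b', 'd', 'c']
'b': index 1 in ['e', 'b', 'd', 'c'] -> ['b', 'e', 'd', 'c']


Output: [3, 3, 2, 3, 2, 2, 3, 0, 1]


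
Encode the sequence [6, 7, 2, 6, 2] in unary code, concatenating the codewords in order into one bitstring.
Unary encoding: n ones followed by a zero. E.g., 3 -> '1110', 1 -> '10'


Encode each number as n ones followed by a terminating 0:
  6 -> 1111110 (7 bits)
  7 -> 11111110 (8 bits)
  2 -> 110 (3 bits)
  6 -> 1111110 (7 bits)
  2 -> 110 (3 bits)
Total length = 7 + 8 + 3 + 7 + 3 = 28 bits.

Unary([6, 7, 2, 6, 2]) = 1111110111111101101111110110 (28 bits)


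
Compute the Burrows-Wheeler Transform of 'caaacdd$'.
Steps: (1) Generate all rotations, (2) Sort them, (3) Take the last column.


Rotations (sorted):
  0: $caaacdd -> last char: d
  1: aaacdd$c -> last char: c
  2: aacdd$ca -> last char: a
  3: acdd$caa -> last char: a
  4: caaacdd$ -> last char: $
  5: cdd$caaa -> last char: a
  6: d$caaacd -> last char: d
  7: dd$caaac -> last char: c


BWT = dcaa$adc


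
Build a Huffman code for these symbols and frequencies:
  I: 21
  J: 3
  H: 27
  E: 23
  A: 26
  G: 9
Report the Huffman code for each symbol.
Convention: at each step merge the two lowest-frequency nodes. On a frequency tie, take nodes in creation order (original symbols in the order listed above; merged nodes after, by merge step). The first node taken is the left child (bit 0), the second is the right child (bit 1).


Huffman tree construction:
Step 1: Merge J(3) + G(9) = 12
Step 2: Merge (J+G)(12) + I(21) = 33
Step 3: Merge E(23) + A(26) = 49
Step 4: Merge H(27) + ((J+G)+I)(33) = 60
Step 5: Merge (E+A)(49) + (H+((J+G)+I))(60) = 109
Read each symbol's code off the tree from the root (left child = 0, right child = 1).

Codes:
  I: 111 (length 3)
  J: 1100 (length 4)
  H: 10 (length 2)
  E: 00 (length 2)
  A: 01 (length 2)
  G: 1101 (length 4)
Average code length: 263/109 = 2.4128 bits/symbol


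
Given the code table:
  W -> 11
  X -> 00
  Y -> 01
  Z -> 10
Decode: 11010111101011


Decoding:
11 -> W
01 -> Y
01 -> Y
11 -> W
10 -> Z
10 -> Z
11 -> W


Result: WYYWZZW


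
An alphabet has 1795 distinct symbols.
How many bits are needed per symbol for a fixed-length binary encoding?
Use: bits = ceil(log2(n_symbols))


log2(1795) = 10.8098
Bracket: 2^10 = 1024 < 1795 <= 2^11 = 2048
So ceil(log2(1795)) = 11

bits = ceil(log2(1795)) = ceil(10.8098) = 11 bits


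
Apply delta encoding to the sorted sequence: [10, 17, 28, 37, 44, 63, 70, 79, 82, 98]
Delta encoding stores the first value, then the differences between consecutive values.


First value: 10
Deltas:
  17 - 10 = 7
  28 - 17 = 11
  37 - 28 = 9
  44 - 37 = 7
  63 - 44 = 19
  70 - 63 = 7
  79 - 70 = 9
  82 - 79 = 3
  98 - 82 = 16


Delta encoded: [10, 7, 11, 9, 7, 19, 7, 9, 3, 16]


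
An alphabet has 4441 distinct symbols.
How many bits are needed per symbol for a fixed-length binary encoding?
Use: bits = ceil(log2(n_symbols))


log2(4441) = 12.1167
Bracket: 2^12 = 4096 < 4441 <= 2^13 = 8192
So ceil(log2(4441)) = 13

bits = ceil(log2(4441)) = ceil(12.1167) = 13 bits


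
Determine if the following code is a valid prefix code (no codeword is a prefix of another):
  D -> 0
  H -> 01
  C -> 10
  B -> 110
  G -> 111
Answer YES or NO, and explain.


Checking each pair (does one codeword prefix another?):
  D='0' vs H='01': prefix -- VIOLATION

NO -- this is NOT a valid prefix code. D (0) is a prefix of H (01).


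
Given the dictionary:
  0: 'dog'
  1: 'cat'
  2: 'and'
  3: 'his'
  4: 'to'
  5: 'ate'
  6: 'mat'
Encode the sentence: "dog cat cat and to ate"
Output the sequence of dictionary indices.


Look up each word in the dictionary:
  'dog' -> 0
  'cat' -> 1
  'cat' -> 1
  'and' -> 2
  'to' -> 4
  'ate' -> 5

Encoded: [0, 1, 1, 2, 4, 5]


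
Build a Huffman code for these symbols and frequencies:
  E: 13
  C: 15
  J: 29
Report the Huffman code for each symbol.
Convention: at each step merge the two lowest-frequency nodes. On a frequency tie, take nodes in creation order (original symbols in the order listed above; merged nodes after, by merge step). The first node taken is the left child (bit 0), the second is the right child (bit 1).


Huffman tree construction:
Step 1: Merge E(13) + C(15) = 28
Step 2: Merge (E+C)(28) + J(29) = 57
Read each symbol's code off the tree from the root (left child = 0, right child = 1).

Codes:
  E: 00 (length 2)
  C: 01 (length 2)
  J: 1 (length 1)
Average code length: 85/57 = 1.4912 bits/symbol


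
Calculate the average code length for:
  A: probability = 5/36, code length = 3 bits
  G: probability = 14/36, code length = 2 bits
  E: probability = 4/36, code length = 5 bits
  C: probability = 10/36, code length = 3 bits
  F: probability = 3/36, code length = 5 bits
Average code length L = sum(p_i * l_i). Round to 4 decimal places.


Weighted contributions p_i * l_i:
  A: (5/36) * 3 = 15/36
  G: (14/36) * 2 = 28/36
  E: (4/36) * 5 = 20/36
  C: (10/36) * 3 = 30/36
  F: (3/36) * 5 = 15/36
Sum = (15 + 28 + 20 + 30 + 15)/36 = 108/36

L = 108/36 = 3.0000 bits/symbol


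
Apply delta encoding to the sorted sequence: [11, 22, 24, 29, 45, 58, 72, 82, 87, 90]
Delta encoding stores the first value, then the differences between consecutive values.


First value: 11
Deltas:
  22 - 11 = 11
  24 - 22 = 2
  29 - 24 = 5
  45 - 29 = 16
  58 - 45 = 13
  72 - 58 = 14
  82 - 72 = 10
  87 - 82 = 5
  90 - 87 = 3


Delta encoded: [11, 11, 2, 5, 16, 13, 14, 10, 5, 3]


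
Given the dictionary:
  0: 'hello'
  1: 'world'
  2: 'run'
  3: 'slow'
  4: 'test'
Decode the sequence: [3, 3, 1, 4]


Look up each index in the dictionary:
  3 -> 'slow'
  3 -> 'slow'
  1 -> 'world'
  4 -> 'test'

Decoded: "slow slow world test"


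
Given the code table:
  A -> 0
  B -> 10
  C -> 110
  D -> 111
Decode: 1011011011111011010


Decoding:
10 -> B
110 -> C
110 -> C
111 -> D
110 -> C
110 -> C
10 -> B


Result: BCCDCCB


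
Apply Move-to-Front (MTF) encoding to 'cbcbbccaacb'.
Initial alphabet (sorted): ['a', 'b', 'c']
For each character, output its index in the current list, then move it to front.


MTF encoding:
'c': index 2 in ['a', 'b', 'c'] -> ['c', 'a', 'b']
'b': index 2 in ['c', 'a', 'b'] -> ['b', 'c', 'a']
'c': index 1 in ['b', 'c', 'a'] -> ['c', 'b', 'a']
'b': index 1 in ['c', 'b', 'a'] -> ['b', 'c', 'a']
'b': index 0 in ['b', 'c', 'a'] -> ['b', 'c', 'a']
'c': index 1 in ['b', 'c', 'a'] -> ['c', 'b', 'a']
'c': index 0 in ['c', 'b', 'a'] -> ['c', 'b', 'a']
'a': index 2 in ['c', 'b', 'a'] -> ['a', 'c', 'b']
'a': index 0 in ['a', 'c', 'b'] -> ['a', 'c', 'b']
'c': index 1 in ['a', 'c', 'b'] -> ['c', 'a', 'b']
'b': index 2 in ['c', 'a', 'b'] -> ['b', 'c', 'a']


Output: [2, 2, 1, 1, 0, 1, 0, 2, 0, 1, 2]


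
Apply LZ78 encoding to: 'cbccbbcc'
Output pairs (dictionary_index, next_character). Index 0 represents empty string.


LZ78 encoding steps:
Dictionary: {0: ''}
Step 1: w='' (idx 0), next='c' -> output (0, 'c'), add 'c' as idx 1
Step 2: w='' (idx 0), next='b' -> output (0, 'b'), add 'b' as idx 2
Step 3: w='c' (idx 1), next='c' -> output (1, 'c'), add 'cc' as idx 3
Step 4: w='b' (idx 2), next='b' -> output (2, 'b'), add 'bb' as idx 4
Step 5: w='cc' (idx 3), end of input -> output (3, '')


Encoded: [(0, 'c'), (0, 'b'), (1, 'c'), (2, 'b'), (3, '')]


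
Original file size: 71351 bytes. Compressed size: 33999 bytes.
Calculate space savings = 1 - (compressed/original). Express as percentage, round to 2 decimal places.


ratio = compressed/original = 33999/71351 = 0.476503
savings = 1 - ratio = 1 - 0.476503 = 0.523497
as a percentage: 0.523497 * 100 = 52.35%

Space savings = 1 - 33999/71351 = 52.35%


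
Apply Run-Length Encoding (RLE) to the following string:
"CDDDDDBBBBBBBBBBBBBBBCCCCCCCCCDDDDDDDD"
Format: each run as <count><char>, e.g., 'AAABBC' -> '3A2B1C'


Scanning runs left to right:
  i=0: run of 'C' x 1 -> '1C'
  i=1: run of 'D' x 5 -> '5D'
  i=6: run of 'B' x 15 -> '15B'
  i=21: run of 'C' x 9 -> '9C'
  i=30: run of 'D' x 8 -> '8D'

RLE = 1C5D15B9C8D


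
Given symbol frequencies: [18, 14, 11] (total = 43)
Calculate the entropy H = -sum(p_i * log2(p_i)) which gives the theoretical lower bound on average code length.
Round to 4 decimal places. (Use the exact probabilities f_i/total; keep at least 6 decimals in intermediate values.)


Per-symbol terms -p_i * log2(p_i) with p_i = f_i/43:
  p = 18/43 = 0.418605: log2(p) = -1.256340, -p*log2(p) = 0.525910
  p = 14/43 = 0.325581: log2(p) = -1.618910, -p*log2(p) = 0.527087
  p = 11/43 = 0.255814: log2(p) = -1.966833, -p*log2(p) = 0.503143
H = 0.525910 + 0.527087 + 0.503143 = 1.556140

H = 1.5561 bits/symbol


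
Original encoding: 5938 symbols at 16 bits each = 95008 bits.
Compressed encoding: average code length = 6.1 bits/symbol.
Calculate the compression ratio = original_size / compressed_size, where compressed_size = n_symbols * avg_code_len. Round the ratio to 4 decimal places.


original_size = n_symbols * orig_bits = 5938 * 16 = 95008 bits
compressed_size = n_symbols * avg_code_len = 5938 * 6.1 = 36221.8 bits
ratio = original_size / compressed_size = 95008 / 36221.8 = 2.623

Compression ratio = 2.623


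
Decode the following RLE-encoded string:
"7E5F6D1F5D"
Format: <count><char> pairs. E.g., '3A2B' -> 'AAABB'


Expanding each <count><char> pair:
  7E -> 'EEEEEEE'
  5F -> 'FFFFF'
  6D -> 'DDDDDD'
  1F -> 'F'
  5D -> 'DDDDD'

Decoded = EEEEEEEFFFFFDDDDDDFDDDDD


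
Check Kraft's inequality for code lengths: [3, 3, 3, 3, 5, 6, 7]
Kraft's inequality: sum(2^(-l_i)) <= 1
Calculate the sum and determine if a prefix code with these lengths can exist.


Sum = 2^(-3) + 2^(-3) + 2^(-3) + 2^(-3) + 2^(-5) + 2^(-6) + 2^(-7)
    = 0.125 + 0.125 + 0.125 + 0.125 + 0.03125 + 0.015625 + 0.0078125
    = 71/128 = 0.5546875
Since 0.5546875 <= 1, Kraft's inequality IS satisfied.
A prefix code with these lengths CAN exist.

Kraft sum = 0.5546875. Satisfied.


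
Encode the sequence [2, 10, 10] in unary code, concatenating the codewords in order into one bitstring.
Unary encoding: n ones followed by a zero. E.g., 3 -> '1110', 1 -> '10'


Encode each number as n ones followed by a terminating 0:
  2 -> 110 (3 bits)
  10 -> 11111111110 (11 bits)
  10 -> 11111111110 (11 bits)
Total length = 3 + 11 + 11 = 25 bits.

Unary([2, 10, 10]) = 1101111111111011111111110 (25 bits)


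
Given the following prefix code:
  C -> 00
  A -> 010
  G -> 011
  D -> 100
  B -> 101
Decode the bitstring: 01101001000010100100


Decoding step by step:
Bits 011 -> G
Bits 010 -> A
Bits 010 -> A
Bits 00 -> C
Bits 010 -> A
Bits 100 -> D
Bits 100 -> D


Decoded message: GAACADD


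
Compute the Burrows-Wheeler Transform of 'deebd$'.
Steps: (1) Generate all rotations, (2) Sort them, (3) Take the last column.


Rotations (sorted):
  0: $deebd -> last char: d
  1: bd$dee -> last char: e
  2: d$deeb -> last char: b
  3: deebd$ -> last char: $
  4: ebd$de -> last char: e
  5: eebd$d -> last char: d


BWT = deb$ed


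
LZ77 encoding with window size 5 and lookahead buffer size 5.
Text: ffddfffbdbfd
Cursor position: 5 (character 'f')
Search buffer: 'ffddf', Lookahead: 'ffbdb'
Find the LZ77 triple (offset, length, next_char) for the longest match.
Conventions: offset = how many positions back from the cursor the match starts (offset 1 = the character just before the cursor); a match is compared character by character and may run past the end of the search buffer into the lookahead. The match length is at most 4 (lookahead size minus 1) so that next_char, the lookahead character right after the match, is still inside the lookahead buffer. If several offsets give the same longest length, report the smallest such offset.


Try each offset into the search buffer:
  offset=1 (pos 4, char 'f'): match length 2
  offset=2 (pos 3, char 'd'): match length 0
  offset=3 (pos 2, char 'd'): match length 0
  offset=4 (pos 1, char 'f'): match length 1
  offset=5 (pos 0, char 'f'): match length 2
Longest match has length 2, found at offsets 1, 5; take the smallest, offset 1.
next_char = character at position 5 + 2 = 7 -> 'b'

Best match: offset=1, length=2 (matching 'ff' starting at position 4)
LZ77 triple: (1, 2, 'b')


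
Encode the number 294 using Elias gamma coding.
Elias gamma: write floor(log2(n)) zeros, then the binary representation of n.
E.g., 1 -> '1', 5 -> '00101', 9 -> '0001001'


num_bits = floor(log2(294)) + 1 = 9
leading_zeros = num_bits - 1 = 8
binary(294) = 100100110

Elias gamma(294) = '00000000' + '100100110' = 00000000100100110 (17 bits)


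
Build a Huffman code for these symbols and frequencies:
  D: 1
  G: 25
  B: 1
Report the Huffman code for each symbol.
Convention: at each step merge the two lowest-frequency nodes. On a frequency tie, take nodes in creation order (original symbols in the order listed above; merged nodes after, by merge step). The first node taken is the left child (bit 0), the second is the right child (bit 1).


Huffman tree construction:
Step 1: Merge D(1) + B(1) = 2
Step 2: Merge (D+B)(2) + G(25) = 27
Read each symbol's code off the tree from the root (left child = 0, right child = 1).

Codes:
  D: 00 (length 2)
  G: 1 (length 1)
  B: 01 (length 2)
Average code length: 29/27 = 1.0741 bits/symbol


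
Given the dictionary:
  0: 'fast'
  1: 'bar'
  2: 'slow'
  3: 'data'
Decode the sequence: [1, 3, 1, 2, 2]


Look up each index in the dictionary:
  1 -> 'bar'
  3 -> 'data'
  1 -> 'bar'
  2 -> 'slow'
  2 -> 'slow'

Decoded: "bar data bar slow slow"


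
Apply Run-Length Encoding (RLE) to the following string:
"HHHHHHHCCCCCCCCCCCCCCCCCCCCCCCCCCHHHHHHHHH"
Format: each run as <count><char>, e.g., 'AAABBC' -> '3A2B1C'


Scanning runs left to right:
  i=0: run of 'H' x 7 -> '7H'
  i=7: run of 'C' x 26 -> '26C'
  i=33: run of 'H' x 9 -> '9H'

RLE = 7H26C9H


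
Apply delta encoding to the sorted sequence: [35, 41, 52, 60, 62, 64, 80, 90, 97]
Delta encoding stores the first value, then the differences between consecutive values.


First value: 35
Deltas:
  41 - 35 = 6
  52 - 41 = 11
  60 - 52 = 8
  62 - 60 = 2
  64 - 62 = 2
  80 - 64 = 16
  90 - 80 = 10
  97 - 90 = 7


Delta encoded: [35, 6, 11, 8, 2, 2, 16, 10, 7]


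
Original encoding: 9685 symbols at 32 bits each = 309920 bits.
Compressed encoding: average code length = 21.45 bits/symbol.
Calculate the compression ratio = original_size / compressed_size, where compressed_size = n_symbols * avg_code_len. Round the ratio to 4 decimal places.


original_size = n_symbols * orig_bits = 9685 * 32 = 309920 bits
compressed_size = n_symbols * avg_code_len = 9685 * 21.45 = 207743.25 bits
ratio = original_size / compressed_size = 309920 / 207743.25 = 1.4918

Compression ratio = 1.4918


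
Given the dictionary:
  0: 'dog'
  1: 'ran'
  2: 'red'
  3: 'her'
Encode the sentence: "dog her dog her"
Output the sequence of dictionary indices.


Look up each word in the dictionary:
  'dog' -> 0
  'her' -> 3
  'dog' -> 0
  'her' -> 3

Encoded: [0, 3, 0, 3]


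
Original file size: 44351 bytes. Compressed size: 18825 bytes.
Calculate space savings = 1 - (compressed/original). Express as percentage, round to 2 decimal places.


ratio = compressed/original = 18825/44351 = 0.424455
savings = 1 - ratio = 1 - 0.424455 = 0.575545
as a percentage: 0.575545 * 100 = 57.55%

Space savings = 1 - 18825/44351 = 57.55%


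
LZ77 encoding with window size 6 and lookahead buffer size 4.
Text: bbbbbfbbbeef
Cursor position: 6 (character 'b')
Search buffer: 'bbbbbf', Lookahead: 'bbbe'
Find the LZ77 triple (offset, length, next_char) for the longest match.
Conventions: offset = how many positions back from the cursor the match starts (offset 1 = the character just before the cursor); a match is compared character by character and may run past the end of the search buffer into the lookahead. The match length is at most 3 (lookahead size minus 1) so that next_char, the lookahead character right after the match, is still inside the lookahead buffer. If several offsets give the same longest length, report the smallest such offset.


Try each offset into the search buffer:
  offset=1 (pos 5, char 'f'): match length 0
  offset=2 (pos 4, char 'b'): match length 1
  offset=3 (pos 3, char 'b'): match length 2
  offset=4 (pos 2, char 'b'): match length 3
  offset=5 (pos 1, char 'b'): match length 3
  offset=6 (pos 0, char 'b'): match length 3
Longest match has length 3, found at offsets 4, 5, 6; take the smallest, offset 4.
next_char = character at position 6 + 3 = 9 -> 'e'

Best match: offset=4, length=3 (matching 'bbb' starting at position 2)
LZ77 triple: (4, 3, 'e')


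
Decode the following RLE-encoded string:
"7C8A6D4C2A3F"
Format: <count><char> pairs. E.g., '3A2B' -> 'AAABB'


Expanding each <count><char> pair:
  7C -> 'CCCCCCC'
  8A -> 'AAAAAAAA'
  6D -> 'DDDDDD'
  4C -> 'CCCC'
  2A -> 'AA'
  3F -> 'FFF'

Decoded = CCCCCCCAAAAAAAADDDDDDCCCCAAFFF


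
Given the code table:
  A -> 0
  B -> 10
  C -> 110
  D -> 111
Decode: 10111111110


Decoding:
10 -> B
111 -> D
111 -> D
110 -> C


Result: BDDC


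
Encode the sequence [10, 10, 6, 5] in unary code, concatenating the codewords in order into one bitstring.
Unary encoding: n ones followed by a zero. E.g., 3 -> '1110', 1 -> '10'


Encode each number as n ones followed by a terminating 0:
  10 -> 11111111110 (11 bits)
  10 -> 11111111110 (11 bits)
  6 -> 1111110 (7 bits)
  5 -> 111110 (6 bits)
Total length = 11 + 11 + 7 + 6 = 35 bits.

Unary([10, 10, 6, 5]) = 11111111110111111111101111110111110 (35 bits)


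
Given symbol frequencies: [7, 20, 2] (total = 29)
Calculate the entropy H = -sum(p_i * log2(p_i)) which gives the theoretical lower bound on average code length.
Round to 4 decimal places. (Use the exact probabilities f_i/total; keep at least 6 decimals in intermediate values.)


Per-symbol terms -p_i * log2(p_i) with p_i = f_i/29:
  p = 7/29 = 0.241379: log2(p) = -2.050626, -p*log2(p) = 0.494979
  p = 20/29 = 0.689655: log2(p) = -0.536053, -p*log2(p) = 0.369692
  p = 2/29 = 0.068966: log2(p) = -3.857981, -p*log2(p) = 0.266068
H = 0.494979 + 0.369692 + 0.266068 = 1.130739

H = 1.1307 bits/symbol


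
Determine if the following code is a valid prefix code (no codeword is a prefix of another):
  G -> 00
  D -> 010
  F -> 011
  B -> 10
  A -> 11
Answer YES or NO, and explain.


Checking each pair (does one codeword prefix another?):
  G='00' vs D='010': no prefix
  G='00' vs F='011': no prefix
  G='00' vs B='10': no prefix
  G='00' vs A='11': no prefix
  D='010' vs G='00': no prefix
  D='010' vs F='011': no prefix
  D='010' vs B='10': no prefix
  D='010' vs A='11': no prefix
  F='011' vs G='00': no prefix
  F='011' vs D='010': no prefix
  F='011' vs B='10': no prefix
  F='011' vs A='11': no prefix
  B='10' vs G='00': no prefix
  B='10' vs D='010': no prefix
  B='10' vs F='011': no prefix
  B='10' vs A='11': no prefix
  A='11' vs G='00': no prefix
  A='11' vs D='010': no prefix
  A='11' vs F='011': no prefix
  A='11' vs B='10': no prefix
No violation found over all pairs.

YES -- this is a valid prefix code. No codeword is a prefix of any other codeword.


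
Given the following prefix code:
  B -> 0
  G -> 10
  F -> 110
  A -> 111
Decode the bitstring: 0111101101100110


Decoding step by step:
Bits 0 -> B
Bits 111 -> A
Bits 10 -> G
Bits 110 -> F
Bits 110 -> F
Bits 0 -> B
Bits 110 -> F


Decoded message: BAGFFBF


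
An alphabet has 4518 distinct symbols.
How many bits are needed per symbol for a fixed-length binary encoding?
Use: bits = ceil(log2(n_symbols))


log2(4518) = 12.1415
Bracket: 2^12 = 4096 < 4518 <= 2^13 = 8192
So ceil(log2(4518)) = 13

bits = ceil(log2(4518)) = ceil(12.1415) = 13 bits


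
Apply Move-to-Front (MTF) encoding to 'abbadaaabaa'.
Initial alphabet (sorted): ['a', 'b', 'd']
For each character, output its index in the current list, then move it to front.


MTF encoding:
'a': index 0 in ['a', 'b', 'd'] -> ['a', 'b', 'd']
'b': index 1 in ['a', 'b', 'd'] -> ['b', 'a', 'd']
'b': index 0 in ['b', 'a', 'd'] -> ['b', 'a', 'd']
'a': index 1 in ['b', 'a', 'd'] -> ['a', 'b', 'd']
'd': index 2 in ['a', 'b', 'd'] -> ['d', 'a', 'b']
'a': index 1 in ['d', 'a', 'b'] -> ['a', 'd', 'b']
'a': index 0 in ['a', 'd', 'b'] -> ['a', 'd', 'b']
'a': index 0 in ['a', 'd', 'b'] -> ['a', 'd', 'b']
'b': index 2 in ['a', 'd', 'b'] -> ['b', 'a', 'd']
'a': index 1 in ['b', 'a', 'd'] -> ['a', 'b', 'd']
'a': index 0 in ['a', 'b', 'd'] -> ['a', 'b', 'd']


Output: [0, 1, 0, 1, 2, 1, 0, 0, 2, 1, 0]


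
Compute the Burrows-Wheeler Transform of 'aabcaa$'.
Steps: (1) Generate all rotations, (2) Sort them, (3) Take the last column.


Rotations (sorted):
  0: $aabcaa -> last char: a
  1: a$aabca -> last char: a
  2: aa$aabc -> last char: c
  3: aabcaa$ -> last char: $
  4: abcaa$a -> last char: a
  5: bcaa$aa -> last char: a
  6: caa$aab -> last char: b


BWT = aac$aab


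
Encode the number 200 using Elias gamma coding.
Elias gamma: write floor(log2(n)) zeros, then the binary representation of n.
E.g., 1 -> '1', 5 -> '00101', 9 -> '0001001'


num_bits = floor(log2(200)) + 1 = 8
leading_zeros = num_bits - 1 = 7
binary(200) = 11001000

Elias gamma(200) = '0000000' + '11001000' = 000000011001000 (15 bits)


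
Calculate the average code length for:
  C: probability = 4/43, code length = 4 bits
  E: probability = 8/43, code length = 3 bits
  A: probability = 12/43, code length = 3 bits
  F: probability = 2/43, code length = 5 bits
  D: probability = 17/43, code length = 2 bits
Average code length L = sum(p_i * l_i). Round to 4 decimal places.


Weighted contributions p_i * l_i:
  C: (4/43) * 4 = 16/43
  E: (8/43) * 3 = 24/43
  A: (12/43) * 3 = 36/43
  F: (2/43) * 5 = 10/43
  D: (17/43) * 2 = 34/43
Sum = (16 + 24 + 36 + 10 + 34)/43 = 120/43

L = 120/43 = 2.7907 bits/symbol


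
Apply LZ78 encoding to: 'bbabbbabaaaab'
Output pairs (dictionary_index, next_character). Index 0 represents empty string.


LZ78 encoding steps:
Dictionary: {0: ''}
Step 1: w='' (idx 0), next='b' -> output (0, 'b'), add 'b' as idx 1
Step 2: w='b' (idx 1), next='a' -> output (1, 'a'), add 'ba' as idx 2
Step 3: w='b' (idx 1), next='b' -> output (1, 'b'), add 'bb' as idx 3
Step 4: w='ba' (idx 2), next='b' -> output (2, 'b'), add 'bab' as idx 4
Step 5: w='' (idx 0), next='a' -> output (0, 'a'), add 'a' as idx 5
Step 6: w='a' (idx 5), next='a' -> output (5, 'a'), add 'aa' as idx 6
Step 7: w='a' (idx 5), next='b' -> output (5, 'b'), add 'ab' as idx 7


Encoded: [(0, 'b'), (1, 'a'), (1, 'b'), (2, 'b'), (0, 'a'), (5, 'a'), (5, 'b')]


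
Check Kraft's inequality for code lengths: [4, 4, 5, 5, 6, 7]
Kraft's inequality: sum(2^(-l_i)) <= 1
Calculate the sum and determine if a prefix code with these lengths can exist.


Sum = 2^(-4) + 2^(-4) + 2^(-5) + 2^(-5) + 2^(-6) + 2^(-7)
    = 0.0625 + 0.0625 + 0.03125 + 0.03125 + 0.015625 + 0.0078125
    = 27/128 = 0.2109375
Since 0.2109375 <= 1, Kraft's inequality IS satisfied.
A prefix code with these lengths CAN exist.

Kraft sum = 0.2109375. Satisfied.
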